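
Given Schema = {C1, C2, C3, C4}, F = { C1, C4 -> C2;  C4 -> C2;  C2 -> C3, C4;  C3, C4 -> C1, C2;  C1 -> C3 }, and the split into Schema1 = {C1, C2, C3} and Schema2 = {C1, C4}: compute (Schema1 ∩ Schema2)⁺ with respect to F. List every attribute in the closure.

C1, C3

Schema1 ∩ Schema2 = {C1}.
C1 → C3 applies, adding C3
Closure: {C1, C3}.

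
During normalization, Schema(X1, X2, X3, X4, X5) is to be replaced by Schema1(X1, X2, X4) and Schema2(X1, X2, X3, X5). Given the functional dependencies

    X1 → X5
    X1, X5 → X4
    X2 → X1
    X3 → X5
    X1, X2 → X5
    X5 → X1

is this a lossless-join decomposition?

Yes

Common attributes: Schema1 ∩ Schema2 = {X1, X2}.
Closure of {X1, X2}: X1 → X5 applies, adding X5; X1, X5 → X4 applies, adding X4. So (X1, X2)⁺ = {X1, X2, X4, X5}.
This closure contains every attribute of Schema1, so Schema1 ∩ Schema2 → Schema1. The join is lossless.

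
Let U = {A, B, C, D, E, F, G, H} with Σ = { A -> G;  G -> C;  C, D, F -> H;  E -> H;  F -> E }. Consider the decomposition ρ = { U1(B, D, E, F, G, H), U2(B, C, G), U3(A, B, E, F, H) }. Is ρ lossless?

No

Chase test. Columns are A, B, C, D, E, F, G, H; row i has aⱼ where attribute j ∈ Ui, else bᵢⱼ.
Initial tableau (one row per fragment):
  row 1: b11 a2 b13 a4 a5 a6 a7 a8
  row 2: b21 a2 a3 b24 b25 b26 a7 b28
  row 3: a1 a2 b33 b34 a5 a6 b37 a8
Rows 1 and 2 agree on G; apply G→C and equate their C entries.
No row becomes fully distinguished — the join is lossy.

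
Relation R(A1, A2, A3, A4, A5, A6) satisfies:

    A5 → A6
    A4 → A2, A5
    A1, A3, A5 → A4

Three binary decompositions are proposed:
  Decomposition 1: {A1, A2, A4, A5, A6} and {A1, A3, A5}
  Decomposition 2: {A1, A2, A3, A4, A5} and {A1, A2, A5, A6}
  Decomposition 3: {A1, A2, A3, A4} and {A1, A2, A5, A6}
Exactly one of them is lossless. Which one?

Decomposition 1: common = {A1, A5}, closure = {A1, A5, A6} → lossy.
Decomposition 2: common = {A1, A2, A5}, closure = {A1, A2, A5, A6} → lossless.
Decomposition 3: common = {A1, A2}, closure = {A1, A2} → lossy.

Decomposition 2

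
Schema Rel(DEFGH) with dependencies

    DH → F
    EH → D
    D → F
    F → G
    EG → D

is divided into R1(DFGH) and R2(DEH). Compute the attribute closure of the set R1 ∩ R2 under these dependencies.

R1 ∩ R2 = {DH}.
DH → F applies, adding F
F → G applies, adding G
Closure: {DFGH}.

DFGH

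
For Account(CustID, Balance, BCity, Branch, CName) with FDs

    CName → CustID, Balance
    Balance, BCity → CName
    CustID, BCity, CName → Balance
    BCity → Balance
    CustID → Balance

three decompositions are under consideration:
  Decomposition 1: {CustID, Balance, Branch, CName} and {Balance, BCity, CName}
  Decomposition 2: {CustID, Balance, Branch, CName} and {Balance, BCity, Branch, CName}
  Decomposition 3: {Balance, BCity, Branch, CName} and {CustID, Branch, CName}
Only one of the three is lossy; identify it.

Decomposition 1: common = {Balance, CName}, closure = {CustID, Balance, CName} → lossy.
Decomposition 2: common = {Balance, Branch, CName}, closure = {CustID, Balance, Branch, CName} → lossless.
Decomposition 3: common = {Branch, CName}, closure = {CustID, Balance, Branch, CName} → lossless.

Decomposition 1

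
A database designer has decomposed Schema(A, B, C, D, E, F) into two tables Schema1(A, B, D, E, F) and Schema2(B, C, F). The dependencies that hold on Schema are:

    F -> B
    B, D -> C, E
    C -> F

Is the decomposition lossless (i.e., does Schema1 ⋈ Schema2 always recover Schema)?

No

Common attributes: Schema1 ∩ Schema2 = {B, F}.
No dependency enlarges {B, F}, so (B, F)⁺ = {B, F}.
The closure contains neither all of Schema1 = {A, B, D, E, F} nor all of Schema2 = {B, C, F}, so the common attributes are not a superkey of either fragment. The join is lossy.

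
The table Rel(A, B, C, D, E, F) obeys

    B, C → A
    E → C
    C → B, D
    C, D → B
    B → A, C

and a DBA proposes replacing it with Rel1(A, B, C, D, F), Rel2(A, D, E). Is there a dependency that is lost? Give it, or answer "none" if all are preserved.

Check E → C: no single fragment contains all of {C, E}, and the restricted closure of {E} across the fragments never reaches {C}.
B, C → A is preserved.
C → B, D is preserved.
C, D → B is preserved.
B → A, C is preserved.

E → C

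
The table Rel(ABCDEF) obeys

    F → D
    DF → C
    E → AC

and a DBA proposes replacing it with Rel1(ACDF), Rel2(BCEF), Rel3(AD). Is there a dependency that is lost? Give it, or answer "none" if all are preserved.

Check E → AC: no single fragment contains all of {ACE}, and the restricted closure of {E} across the fragments never reaches {AC}.
F → D is preserved.
DF → C is preserved.

E → AC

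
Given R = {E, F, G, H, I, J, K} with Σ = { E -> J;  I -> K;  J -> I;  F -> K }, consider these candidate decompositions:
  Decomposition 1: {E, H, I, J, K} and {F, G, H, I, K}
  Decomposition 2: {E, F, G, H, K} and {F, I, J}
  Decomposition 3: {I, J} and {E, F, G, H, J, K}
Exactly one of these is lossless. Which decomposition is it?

Decomposition 1: common = {H, I, K}, closure = {H, I, K} → lossy.
Decomposition 2: common = {F}, closure = {F, K} → lossy.
Decomposition 3: common = {J}, closure = {I, J, K} → lossless.

Decomposition 3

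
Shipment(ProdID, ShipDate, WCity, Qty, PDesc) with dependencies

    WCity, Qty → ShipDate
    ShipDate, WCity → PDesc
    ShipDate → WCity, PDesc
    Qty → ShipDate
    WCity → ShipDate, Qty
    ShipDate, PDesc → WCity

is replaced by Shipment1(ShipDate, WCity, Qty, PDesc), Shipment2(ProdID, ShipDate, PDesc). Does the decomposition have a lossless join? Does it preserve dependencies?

lossless and dependency-preserving

Lossless test: (ShipDate, PDesc)⁺ = {ShipDate, WCity, Qty, PDesc}, which contains all of one fragment — lossless.
Dependency preservation: every FD's attributes lie within a single fragment, so each can be enforced locally — preserved.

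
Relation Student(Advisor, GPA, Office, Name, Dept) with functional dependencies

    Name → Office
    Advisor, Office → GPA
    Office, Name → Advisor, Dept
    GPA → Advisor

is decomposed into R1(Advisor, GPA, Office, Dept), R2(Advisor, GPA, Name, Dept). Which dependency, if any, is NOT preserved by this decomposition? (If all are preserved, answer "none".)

Name → Office

Check Name → Office: no single fragment contains all of {Office, Name}, and the restricted closure of {Name} across the fragments never reaches {Office}.
Advisor, Office → GPA is preserved.
Office, Name → Advisor, Dept is preserved.
GPA → Advisor is preserved.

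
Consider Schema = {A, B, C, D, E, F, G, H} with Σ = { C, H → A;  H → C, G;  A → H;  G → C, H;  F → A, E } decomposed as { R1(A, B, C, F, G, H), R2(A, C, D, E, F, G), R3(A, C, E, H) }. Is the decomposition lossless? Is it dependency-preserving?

lossy but dependency-preserving

Lossless test (chase): Rows 1 and 3 agree on H; apply H→C, G and equate their C, G entries. Rows 1 and 2 agree on A; apply A→H and equate their H entries. Rows 1 and 2 agree on F; apply F→A, E and equate their A, E entries. No row becomes fully distinguished — the join is lossy.
Dependency preservation: every FD's attributes lie within a single fragment, so each can be enforced locally — preserved.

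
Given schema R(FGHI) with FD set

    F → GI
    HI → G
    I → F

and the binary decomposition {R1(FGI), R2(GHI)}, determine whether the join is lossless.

Yes

Common attributes: R1 ∩ R2 = {GI}.
Closure of {GI}: I → F applies, adding F. So (GI)⁺ = {FGI}.
This closure contains every attribute of R1, so R1 ∩ R2 → R1. The join is lossless.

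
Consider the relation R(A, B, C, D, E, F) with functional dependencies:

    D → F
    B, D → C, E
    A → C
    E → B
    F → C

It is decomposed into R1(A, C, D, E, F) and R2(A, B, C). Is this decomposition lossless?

No

Common attributes: R1 ∩ R2 = {A, C}.
No dependency enlarges {A, C}, so (A, C)⁺ = {A, C}.
The closure contains neither all of R1 = {A, C, D, E, F} nor all of R2 = {A, B, C}, so the common attributes are not a superkey of either fragment. The join is lossy.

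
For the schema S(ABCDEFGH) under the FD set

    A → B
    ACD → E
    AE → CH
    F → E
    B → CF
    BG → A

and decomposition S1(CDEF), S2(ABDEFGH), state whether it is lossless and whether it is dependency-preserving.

Lossless test: (DEF)⁺ = {DEF}, which is a superkey of neither fragment — lossy.
Dependency preservation: the restricted closure of {AE} across the fragments never reaches {CH}, so AE → CH cannot be enforced without a join — not preserved.

lossy and not dependency-preserving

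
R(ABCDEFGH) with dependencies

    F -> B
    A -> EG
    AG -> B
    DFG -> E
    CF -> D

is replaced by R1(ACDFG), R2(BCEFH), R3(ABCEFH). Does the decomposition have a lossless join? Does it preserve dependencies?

Lossless test (chase): Rows 1 and 2 agree on F; apply F→B and equate their B entries. Rows 1 and 3 agree on A; apply A→EG and equate their EG entries. Rows 1 and 2 agree on CF; apply CF→D and equate their D entries. Rows 1 and 3 agree on CF; apply CF→D and equate their D entries. Row 3 is now all distinguished symbols — the join is lossless.
Dependency preservation: the restricted closure of {DFG} across the fragments never reaches {E}, so DFG → E cannot be enforced without a join — not preserved.

lossless but not dependency-preserving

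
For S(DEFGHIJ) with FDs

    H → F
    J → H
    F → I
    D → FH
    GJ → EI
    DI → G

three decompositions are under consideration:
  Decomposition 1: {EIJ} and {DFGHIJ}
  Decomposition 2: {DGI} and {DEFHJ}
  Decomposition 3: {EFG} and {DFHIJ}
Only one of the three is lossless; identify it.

Decomposition 2

Decomposition 1: common = {IJ}, closure = {FHIJ} → lossy.
Decomposition 2: common = {D}, closure = {DFGHI} → lossless.
Decomposition 3: common = {F}, closure = {FI} → lossy.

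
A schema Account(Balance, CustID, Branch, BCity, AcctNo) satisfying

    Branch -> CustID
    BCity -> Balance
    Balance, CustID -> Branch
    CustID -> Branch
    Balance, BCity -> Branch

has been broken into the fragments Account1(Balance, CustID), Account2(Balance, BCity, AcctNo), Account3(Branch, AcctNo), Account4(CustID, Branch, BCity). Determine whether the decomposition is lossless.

Chase test. Columns are Balance, CustID, Branch, BCity, AcctNo; row i has aⱼ where attribute j ∈ Accounti, else bᵢⱼ.
Initial tableau (one row per fragment):
  row 1: a1 a2 b13 b14 b15
  row 2: a1 b22 b23 a4 a5
  row 3: b31 b32 a3 b34 a5
  row 4: b41 a2 a3 a4 b45
Rows 3 and 4 agree on Branch; apply Branch→CustID and equate their CustID entries.
Rows 2 and 4 agree on BCity; apply BCity→Balance and equate their Balance entries.
Rows 1 and 4 agree on Balance, CustID; apply Balance, CustID→Branch and equate their Branch entries.
Rows 2 and 4 agree on Balance, BCity; apply Balance, BCity→Branch and equate their Branch entries.
Rows 1 and 2 agree on Branch; apply Branch→CustID and equate their CustID entries.
Row 2 is now all distinguished symbols — the join is lossless.

Yes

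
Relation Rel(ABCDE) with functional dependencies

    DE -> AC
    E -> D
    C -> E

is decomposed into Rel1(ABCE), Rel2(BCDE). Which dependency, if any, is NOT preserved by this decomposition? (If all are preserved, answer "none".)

DE → AC: restricted closure across fragments reaches AC.
E → D lies within Rel2.
C → E lies within Rel1.
Every dependency is enforceable on the fragments, so the decomposition is dependency-preserving.

none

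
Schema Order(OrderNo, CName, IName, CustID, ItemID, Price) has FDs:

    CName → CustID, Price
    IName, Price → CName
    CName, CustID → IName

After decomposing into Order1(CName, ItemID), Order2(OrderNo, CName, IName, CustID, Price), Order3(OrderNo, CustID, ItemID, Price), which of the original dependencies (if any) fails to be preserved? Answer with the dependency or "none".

CName → CustID, Price lies within Order2.
IName, Price → CName lies within Order2.
CName, CustID → IName lies within Order2.
Every dependency is enforceable on the fragments, so the decomposition is dependency-preserving.

none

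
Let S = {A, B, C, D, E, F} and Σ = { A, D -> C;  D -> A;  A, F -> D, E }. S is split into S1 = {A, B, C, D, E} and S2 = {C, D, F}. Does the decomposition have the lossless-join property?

No

Common attributes: S1 ∩ S2 = {C, D}.
Closure of {C, D}: D → A applies, adding A. So (C, D)⁺ = {A, C, D}.
The closure contains neither all of S1 = {A, B, C, D, E} nor all of S2 = {C, D, F}, so the common attributes are not a superkey of either fragment. The join is lossy.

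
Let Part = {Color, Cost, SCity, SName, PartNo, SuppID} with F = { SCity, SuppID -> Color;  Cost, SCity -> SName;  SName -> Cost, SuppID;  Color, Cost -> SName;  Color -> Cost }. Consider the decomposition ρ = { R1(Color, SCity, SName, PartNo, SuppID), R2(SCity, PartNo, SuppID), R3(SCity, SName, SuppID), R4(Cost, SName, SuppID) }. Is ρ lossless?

Yes

Chase test. Columns are Color, Cost, SCity, SName, PartNo, SuppID; row i has aⱼ where attribute j ∈ Ri, else bᵢⱼ.
Initial tableau (one row per fragment):
  row 1: a1 b12 a3 a4 a5 a6
  row 2: b21 b22 a3 b24 a5 a6
  row 3: b31 b32 a3 a4 b35 a6
  row 4: b41 a2 b43 a4 b45 a6
Rows 1 and 2 agree on SCity, SuppID; apply SCity, SuppID→Color and equate their Color entries.
Rows 1 and 3 agree on SCity, SuppID; apply SCity, SuppID→Color and equate their Color entries.
Rows 1 and 3 agree on SName; apply SName→Cost, SuppID and equate their Cost, SuppID entries.
Rows 1 and 4 agree on SName; apply SName→Cost, SuppID and equate their Cost, SuppID entries.
Rows 1 and 2 agree on Color; apply Color→Cost and equate their Cost entries.
Rows 1 and 2 agree on Cost, SCity; apply Cost, SCity→SName and equate their SName entries.
Row 1 is now all distinguished symbols — the join is lossless.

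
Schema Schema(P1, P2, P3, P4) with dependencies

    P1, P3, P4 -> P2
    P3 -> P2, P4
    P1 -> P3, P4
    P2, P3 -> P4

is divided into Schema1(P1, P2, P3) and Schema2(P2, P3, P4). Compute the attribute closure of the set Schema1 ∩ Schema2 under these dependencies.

Schema1 ∩ Schema2 = {P2, P3}.
P3 → P2, P4 applies, adding P4
Closure: {P2, P3, P4}.

P2, P3, P4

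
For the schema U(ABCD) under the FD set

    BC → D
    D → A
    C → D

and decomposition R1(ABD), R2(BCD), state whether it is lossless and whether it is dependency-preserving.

Lossless test: (BD)⁺ = {ABD}, which contains all of one fragment — lossless.
Dependency preservation: every FD's attributes lie within a single fragment, so each can be enforced locally — preserved.

lossless and dependency-preserving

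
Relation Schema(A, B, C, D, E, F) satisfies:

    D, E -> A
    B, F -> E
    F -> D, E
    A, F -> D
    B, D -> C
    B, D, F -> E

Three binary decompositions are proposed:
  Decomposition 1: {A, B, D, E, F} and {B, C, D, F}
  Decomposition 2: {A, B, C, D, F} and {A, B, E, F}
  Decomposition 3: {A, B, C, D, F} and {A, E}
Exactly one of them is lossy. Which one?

Decomposition 1: common = {B, D, F}, closure = {A, B, C, D, E, F} → lossless.
Decomposition 2: common = {A, B, F}, closure = {A, B, C, D, E, F} → lossless.
Decomposition 3: common = {A}, closure = {A} → lossy.

Decomposition 3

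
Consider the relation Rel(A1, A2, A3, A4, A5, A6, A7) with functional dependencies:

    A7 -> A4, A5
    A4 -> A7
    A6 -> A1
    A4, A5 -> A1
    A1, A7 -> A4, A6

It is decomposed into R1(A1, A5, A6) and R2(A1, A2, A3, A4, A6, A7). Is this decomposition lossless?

Common attributes: R1 ∩ R2 = {A1, A6}.
No dependency enlarges {A1, A6}, so (A1, A6)⁺ = {A1, A6}.
The closure contains neither all of R1 = {A1, A5, A6} nor all of R2 = {A1, A2, A3, A4, A6, A7}, so the common attributes are not a superkey of either fragment. The join is lossy.

No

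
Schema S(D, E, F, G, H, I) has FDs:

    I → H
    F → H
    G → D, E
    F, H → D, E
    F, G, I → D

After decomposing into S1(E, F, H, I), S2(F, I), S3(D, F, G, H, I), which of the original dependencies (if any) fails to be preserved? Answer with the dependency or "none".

G → D, E

Check G → D, E: no single fragment contains all of {D, E, G}, and the restricted closure of {G} across the fragments never reaches {D, E}.
I → H is preserved.
F → H is preserved.
F, H → D, E is preserved.
F, G, I → D is preserved.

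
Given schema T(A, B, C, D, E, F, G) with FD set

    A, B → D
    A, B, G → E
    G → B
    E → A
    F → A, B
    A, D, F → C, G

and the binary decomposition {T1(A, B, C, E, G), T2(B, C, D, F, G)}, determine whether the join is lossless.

Common attributes: T1 ∩ T2 = {B, C, G}.
No dependency enlarges {B, C, G}, so (B, C, G)⁺ = {B, C, G}.
The closure contains neither all of T1 = {A, B, C, E, G} nor all of T2 = {B, C, D, F, G}, so the common attributes are not a superkey of either fragment. The join is lossy.

No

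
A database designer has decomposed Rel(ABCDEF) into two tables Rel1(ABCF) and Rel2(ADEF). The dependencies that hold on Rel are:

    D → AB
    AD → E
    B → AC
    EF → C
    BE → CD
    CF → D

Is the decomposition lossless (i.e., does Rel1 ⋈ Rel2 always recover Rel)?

No

Common attributes: Rel1 ∩ Rel2 = {AF}.
No dependency enlarges {AF}, so (AF)⁺ = {AF}.
The closure contains neither all of Rel1 = {ABCF} nor all of Rel2 = {ADEF}, so the common attributes are not a superkey of either fragment. The join is lossy.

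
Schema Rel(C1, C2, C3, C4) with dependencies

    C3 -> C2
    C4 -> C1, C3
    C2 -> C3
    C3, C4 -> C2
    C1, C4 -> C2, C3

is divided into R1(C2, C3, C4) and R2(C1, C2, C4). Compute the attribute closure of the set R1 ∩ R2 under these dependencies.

C1, C2, C3, C4

R1 ∩ R2 = {C2, C4}.
C4 → C1, C3 applies, adding C1, C3
Closure: {C1, C2, C3, C4}.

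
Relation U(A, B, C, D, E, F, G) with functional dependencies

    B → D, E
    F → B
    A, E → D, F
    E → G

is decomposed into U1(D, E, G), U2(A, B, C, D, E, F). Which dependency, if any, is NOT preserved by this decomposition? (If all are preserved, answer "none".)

none

B → D, E lies within U2.
F → B lies within U2.
A, E → D, F lies within U2.
E → G lies within U1.
Every dependency is enforceable on the fragments, so the decomposition is dependency-preserving.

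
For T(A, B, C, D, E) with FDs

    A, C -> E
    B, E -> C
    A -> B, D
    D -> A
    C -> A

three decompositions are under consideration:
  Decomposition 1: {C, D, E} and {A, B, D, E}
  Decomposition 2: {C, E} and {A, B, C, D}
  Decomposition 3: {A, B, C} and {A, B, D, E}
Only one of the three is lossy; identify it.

Decomposition 1: common = {D, E}, closure = {A, B, C, D, E} → lossless.
Decomposition 2: common = {C}, closure = {A, B, C, D, E} → lossless.
Decomposition 3: common = {A, B}, closure = {A, B, D} → lossy.

Decomposition 3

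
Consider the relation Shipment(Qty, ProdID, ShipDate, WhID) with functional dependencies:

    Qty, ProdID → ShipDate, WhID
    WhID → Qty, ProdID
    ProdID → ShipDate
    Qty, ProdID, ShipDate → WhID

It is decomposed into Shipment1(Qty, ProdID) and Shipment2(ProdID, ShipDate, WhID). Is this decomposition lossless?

No

Common attributes: Shipment1 ∩ Shipment2 = {ProdID}.
Closure of {ProdID}: ProdID → ShipDate applies, adding ShipDate. So (ProdID)⁺ = {ProdID, ShipDate}.
The closure contains neither all of Shipment1 = {Qty, ProdID} nor all of Shipment2 = {ProdID, ShipDate, WhID}, so the common attributes are not a superkey of either fragment. The join is lossy.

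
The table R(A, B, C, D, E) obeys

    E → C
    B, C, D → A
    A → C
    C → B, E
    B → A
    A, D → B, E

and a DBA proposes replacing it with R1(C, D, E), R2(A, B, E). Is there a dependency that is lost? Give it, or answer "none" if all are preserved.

E → C lies within R1.
B, C, D → A: restricted closure across fragments reaches A.
A → C: restricted closure across fragments reaches C.
C → B, E: restricted closure across fragments reaches B, E.
B → A lies within R2.
A, D → B, E: restricted closure across fragments reaches B, E.
Every dependency is enforceable on the fragments, so the decomposition is dependency-preserving.

none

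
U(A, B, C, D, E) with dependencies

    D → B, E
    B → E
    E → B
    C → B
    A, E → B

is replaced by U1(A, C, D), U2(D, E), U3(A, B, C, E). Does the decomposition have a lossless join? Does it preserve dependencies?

lossless and dependency-preserving

Lossless test (chase): Rows 1 and 2 agree on D; apply D→B, E and equate their B, E entries. Rows 1 and 3 agree on E; apply E→B and equate their B entries. Row 1 is now all distinguished symbols — the join is lossless.
Dependency preservation: D → B, E is not contained in any single fragment, but the restricted closure of its left-hand side across the fragments still reaches the right-hand side; the remaining FDs each lie inside some fragment. All dependencies are preserved.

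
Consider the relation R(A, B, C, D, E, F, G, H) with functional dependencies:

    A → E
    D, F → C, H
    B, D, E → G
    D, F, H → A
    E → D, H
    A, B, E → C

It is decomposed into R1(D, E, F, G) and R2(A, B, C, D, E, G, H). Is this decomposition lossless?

No

Common attributes: R1 ∩ R2 = {D, E, G}.
Closure of {D, E, G}: E → D, H applies, adding H. So (D, E, G)⁺ = {D, E, G, H}.
The closure contains neither all of R1 = {D, E, F, G} nor all of R2 = {A, B, C, D, E, G, H}, so the common attributes are not a superkey of either fragment. The join is lossy.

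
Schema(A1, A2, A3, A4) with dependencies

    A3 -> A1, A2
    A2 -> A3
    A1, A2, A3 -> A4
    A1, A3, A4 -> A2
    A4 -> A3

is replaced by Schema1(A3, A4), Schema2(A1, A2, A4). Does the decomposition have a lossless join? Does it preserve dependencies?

Lossless test: (A4)⁺ = {A1, A2, A3, A4}, which contains all of one fragment — lossless.
Dependency preservation: A3 → A1, A2; A2 → A3; A1, A2, A3 → A4; A1, A3, A4 → A2 are not contained in any single fragment, but the restricted closure of each left-hand side across the fragments still reaches the right-hand side; the remaining FDs each lie inside some fragment. All dependencies are preserved.

lossless and dependency-preserving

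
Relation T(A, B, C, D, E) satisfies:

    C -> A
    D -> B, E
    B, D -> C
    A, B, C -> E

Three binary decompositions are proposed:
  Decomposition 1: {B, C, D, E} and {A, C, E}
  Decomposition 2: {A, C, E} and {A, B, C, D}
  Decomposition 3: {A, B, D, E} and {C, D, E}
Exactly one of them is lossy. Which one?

Decomposition 1: common = {C, E}, closure = {A, C, E} → lossless.
Decomposition 2: common = {A, C}, closure = {A, C} → lossy.
Decomposition 3: common = {D, E}, closure = {A, B, C, D, E} → lossless.

Decomposition 2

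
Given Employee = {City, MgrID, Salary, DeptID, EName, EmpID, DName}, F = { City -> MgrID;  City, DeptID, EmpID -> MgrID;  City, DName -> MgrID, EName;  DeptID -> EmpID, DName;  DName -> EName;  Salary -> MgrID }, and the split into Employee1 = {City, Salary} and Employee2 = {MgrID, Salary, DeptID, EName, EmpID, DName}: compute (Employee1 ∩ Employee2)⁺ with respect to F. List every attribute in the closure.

MgrID, Salary

Employee1 ∩ Employee2 = {Salary}.
Salary → MgrID applies, adding MgrID
Closure: {MgrID, Salary}.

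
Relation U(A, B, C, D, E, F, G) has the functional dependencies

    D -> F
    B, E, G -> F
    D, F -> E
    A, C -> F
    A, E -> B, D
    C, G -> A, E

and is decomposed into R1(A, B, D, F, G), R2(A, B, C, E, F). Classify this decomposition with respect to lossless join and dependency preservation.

lossy and not dependency-preserving

Lossless test: (A, B, F)⁺ = {A, B, F}, which is a superkey of neither fragment — lossy.
Dependency preservation: the restricted closure of {B, E, G} across the fragments never reaches {F}, so B, E, G → F cannot be enforced without a join — not preserved.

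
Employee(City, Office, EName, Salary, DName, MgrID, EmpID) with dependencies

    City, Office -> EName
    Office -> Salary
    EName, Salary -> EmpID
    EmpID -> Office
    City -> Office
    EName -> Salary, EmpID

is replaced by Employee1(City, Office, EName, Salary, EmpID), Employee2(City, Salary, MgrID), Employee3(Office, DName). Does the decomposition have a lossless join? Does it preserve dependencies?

lossy but dependency-preserving

Lossless test (chase): Rows 1 and 3 agree on Office; apply Office→Salary and equate their Salary entries. Rows 1 and 2 agree on City; apply City→Office and equate their Office entries. Rows 1 and 2 agree on City, Office; apply City, Office→EName and equate their EName entries. Rows 1 and 2 agree on EName, Salary; apply EName, Salary→EmpID and equate their EmpID entries. No row becomes fully distinguished — the join is lossy.
Dependency preservation: every FD's attributes lie within a single fragment, so each can be enforced locally — preserved.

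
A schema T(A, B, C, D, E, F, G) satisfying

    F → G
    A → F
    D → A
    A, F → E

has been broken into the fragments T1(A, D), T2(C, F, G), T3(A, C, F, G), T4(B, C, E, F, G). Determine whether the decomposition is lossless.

Chase test. Columns are A, B, C, D, E, F, G; row i has aⱼ where attribute j ∈ Ti, else bᵢⱼ.
Initial tableau (one row per fragment):
  row 1: a1 b12 b13 a4 b15 b16 b17
  row 2: b21 b22 a3 b24 b25 a6 a7
  row 3: a1 b32 a3 b34 b35 a6 a7
  row 4: b41 a2 a3 b44 a5 a6 a7
Rows 1 and 3 agree on A; apply A→F and equate their F entries.
Rows 1 and 3 agree on A, F; apply A, F→E and equate their E entries.
Rows 1 and 2 agree on F; apply F→G and equate their G entries.
No row becomes fully distinguished — the join is lossy.

No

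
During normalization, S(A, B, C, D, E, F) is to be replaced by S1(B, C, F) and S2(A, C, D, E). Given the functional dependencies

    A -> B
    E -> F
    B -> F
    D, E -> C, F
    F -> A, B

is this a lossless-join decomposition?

Common attributes: S1 ∩ S2 = {C}.
No dependency enlarges {C}, so (C)⁺ = {C}.
The closure contains neither all of S1 = {B, C, F} nor all of S2 = {A, C, D, E}, so the common attributes are not a superkey of either fragment. The join is lossy.

No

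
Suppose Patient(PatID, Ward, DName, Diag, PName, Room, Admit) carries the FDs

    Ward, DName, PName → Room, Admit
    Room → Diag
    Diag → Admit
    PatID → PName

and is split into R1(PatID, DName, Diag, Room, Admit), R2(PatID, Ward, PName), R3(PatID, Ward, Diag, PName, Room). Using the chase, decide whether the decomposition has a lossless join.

No

Chase test. Columns are PatID, Ward, DName, Diag, PName, Room, Admit; row i has aⱼ where attribute j ∈ Ri, else bᵢⱼ.
Initial tableau (one row per fragment):
  row 1: a1 b12 a3 a4 b15 a6 a7
  row 2: a1 a2 b23 b24 a5 b26 b27
  row 3: a1 a2 b33 a4 a5 a6 b37
Rows 1 and 3 agree on Diag; apply Diag→Admit and equate their Admit entries.
Rows 1 and 2 agree on PatID; apply PatID→PName and equate their PName entries.
No row becomes fully distinguished — the join is lossy.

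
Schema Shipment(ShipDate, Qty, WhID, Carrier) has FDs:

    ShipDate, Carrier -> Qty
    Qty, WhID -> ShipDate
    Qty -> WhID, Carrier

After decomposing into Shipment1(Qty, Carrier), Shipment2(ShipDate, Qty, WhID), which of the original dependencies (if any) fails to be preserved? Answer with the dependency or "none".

ShipDate, Carrier -> Qty

Check ShipDate, Carrier → Qty: no single fragment contains all of {ShipDate, Qty, Carrier}, and the restricted closure of {ShipDate, Carrier} across the fragments never reaches {Qty}.
Qty, WhID → ShipDate is preserved.
Qty → WhID, Carrier is preserved.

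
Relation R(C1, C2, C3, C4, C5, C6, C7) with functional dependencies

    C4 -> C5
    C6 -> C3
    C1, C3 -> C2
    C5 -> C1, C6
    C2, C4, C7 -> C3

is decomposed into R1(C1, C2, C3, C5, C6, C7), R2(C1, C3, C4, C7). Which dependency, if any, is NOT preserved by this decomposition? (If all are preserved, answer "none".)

Check C4 → C5: no single fragment contains all of {C4, C5}, and the restricted closure of {C4} across the fragments never reaches {C5}.
C6 → C3 is preserved.
C1, C3 → C2 is preserved.
C5 → C1, C6 is preserved.
C2, C4, C7 → C3 is preserved.

C4 -> C5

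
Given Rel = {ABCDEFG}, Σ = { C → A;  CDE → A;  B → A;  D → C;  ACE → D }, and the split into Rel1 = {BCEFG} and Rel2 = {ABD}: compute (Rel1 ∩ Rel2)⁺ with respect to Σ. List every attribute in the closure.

AB

Rel1 ∩ Rel2 = {B}.
B → A applies, adding A
Closure: {AB}.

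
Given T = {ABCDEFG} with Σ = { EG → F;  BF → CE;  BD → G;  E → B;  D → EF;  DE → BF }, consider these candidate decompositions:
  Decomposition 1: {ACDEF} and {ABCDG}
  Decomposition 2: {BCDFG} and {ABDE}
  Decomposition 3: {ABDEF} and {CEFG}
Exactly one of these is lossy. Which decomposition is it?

Decomposition 3

Decomposition 1: common = {ACD}, closure = {ABCDEFG} → lossless.
Decomposition 2: common = {BD}, closure = {BCDEFG} → lossless.
Decomposition 3: common = {EF}, closure = {BCEF} → lossy.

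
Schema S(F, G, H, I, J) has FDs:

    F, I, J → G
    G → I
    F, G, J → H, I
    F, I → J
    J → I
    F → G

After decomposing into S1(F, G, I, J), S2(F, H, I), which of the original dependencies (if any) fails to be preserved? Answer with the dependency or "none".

F, I, J → G lies within S1.
G → I lies within S1.
F, G, J → H, I: restricted closure across fragments reaches H, I.
F, I → J lies within S1.
J → I lies within S1.
F → G lies within S1.
Every dependency is enforceable on the fragments, so the decomposition is dependency-preserving.

none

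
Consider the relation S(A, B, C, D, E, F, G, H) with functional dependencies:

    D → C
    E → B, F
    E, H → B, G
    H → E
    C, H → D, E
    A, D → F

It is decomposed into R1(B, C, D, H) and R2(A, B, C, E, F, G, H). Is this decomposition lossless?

Common attributes: R1 ∩ R2 = {B, C, H}.
Closure of {B, C, H}: H → E applies, adding E; C, H → D, E applies, adding D; E → B, F applies, adding F; E, H → B, G applies, adding G. So (B, C, H)⁺ = {B, C, D, E, F, G, H}.
This closure contains every attribute of R1, so R1 ∩ R2 → R1. The join is lossless.

Yes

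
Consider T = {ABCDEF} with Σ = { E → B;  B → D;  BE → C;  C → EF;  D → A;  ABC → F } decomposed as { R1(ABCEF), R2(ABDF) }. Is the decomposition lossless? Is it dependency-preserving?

Lossless test: (ABF)⁺ = {ABDF}, which contains all of one fragment — lossless.
Dependency preservation: every FD's attributes lie within a single fragment, so each can be enforced locally — preserved.

lossless and dependency-preserving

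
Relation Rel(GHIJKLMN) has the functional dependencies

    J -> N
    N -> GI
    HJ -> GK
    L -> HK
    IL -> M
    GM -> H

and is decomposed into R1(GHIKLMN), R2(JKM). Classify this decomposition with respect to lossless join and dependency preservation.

Lossless test: (KM)⁺ = {KM}, which is a superkey of neither fragment — lossy.
Dependency preservation: the restricted closure of {J} across the fragments never reaches {N}, so J → N cannot be enforced without a join — not preserved.

lossy and not dependency-preserving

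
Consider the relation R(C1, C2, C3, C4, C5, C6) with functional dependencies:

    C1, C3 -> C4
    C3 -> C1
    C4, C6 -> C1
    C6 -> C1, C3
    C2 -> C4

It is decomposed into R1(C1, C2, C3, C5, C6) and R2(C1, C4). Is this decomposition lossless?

Common attributes: R1 ∩ R2 = {C1}.
No dependency enlarges {C1}, so (C1)⁺ = {C1}.
The closure contains neither all of R1 = {C1, C2, C3, C5, C6} nor all of R2 = {C1, C4}, so the common attributes are not a superkey of either fragment. The join is lossy.

No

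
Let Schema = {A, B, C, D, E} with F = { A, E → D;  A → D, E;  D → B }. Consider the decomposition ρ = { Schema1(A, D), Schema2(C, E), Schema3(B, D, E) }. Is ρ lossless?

Chase test. Columns are A, B, C, D, E; row i has aⱼ where attribute j ∈ Schemai, else bᵢⱼ.
Initial tableau (one row per fragment):
  row 1: a1 b12 b13 a4 b15
  row 2: b21 b22 a3 b24 a5
  row 3: b31 a2 b33 a4 a5
Rows 1 and 3 agree on D; apply D→B and equate their B entries.
No row becomes fully distinguished — the join is lossy.

No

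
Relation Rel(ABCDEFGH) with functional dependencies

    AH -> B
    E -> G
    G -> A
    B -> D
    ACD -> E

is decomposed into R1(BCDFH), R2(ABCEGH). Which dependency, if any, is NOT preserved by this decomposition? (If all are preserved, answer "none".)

Check ACD → E: no single fragment contains all of {ACDE}, and the restricted closure of {ACD} across the fragments never reaches {E}.
AH → B is preserved.
E → G is preserved.
G → A is preserved.
B → D is preserved.

ACD -> E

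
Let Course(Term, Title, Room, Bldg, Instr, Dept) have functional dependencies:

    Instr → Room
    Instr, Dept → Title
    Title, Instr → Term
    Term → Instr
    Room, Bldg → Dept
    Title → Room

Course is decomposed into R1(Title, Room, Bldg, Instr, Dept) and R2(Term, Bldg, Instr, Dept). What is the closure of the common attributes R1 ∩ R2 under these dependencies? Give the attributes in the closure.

Term, Title, Room, Bldg, Instr, Dept

R1 ∩ R2 = {Bldg, Instr, Dept}.
Instr → Room applies, adding Room
Instr, Dept → Title applies, adding Title
Title, Instr → Term applies, adding Term
Closure: {Term, Title, Room, Bldg, Instr, Dept}.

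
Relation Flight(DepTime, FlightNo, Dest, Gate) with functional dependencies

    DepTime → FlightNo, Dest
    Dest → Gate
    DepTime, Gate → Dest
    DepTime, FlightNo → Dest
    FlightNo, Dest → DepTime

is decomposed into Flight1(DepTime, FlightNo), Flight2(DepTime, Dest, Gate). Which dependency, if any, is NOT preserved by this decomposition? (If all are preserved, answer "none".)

Check FlightNo, Dest → DepTime: no single fragment contains all of {DepTime, FlightNo, Dest}, and the restricted closure of {FlightNo, Dest} across the fragments never reaches {DepTime}.
DepTime → FlightNo, Dest is preserved.
Dest → Gate is preserved.
DepTime, Gate → Dest is preserved.
DepTime, FlightNo → Dest is preserved.

FlightNo, Dest → DepTime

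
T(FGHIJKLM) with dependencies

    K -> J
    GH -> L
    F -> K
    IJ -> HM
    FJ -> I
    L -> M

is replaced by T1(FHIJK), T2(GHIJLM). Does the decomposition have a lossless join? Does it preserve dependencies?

lossy but dependency-preserving

Lossless test: (HIJ)⁺ = {HIJM}, which is a superkey of neither fragment — lossy.
Dependency preservation: every FD's attributes lie within a single fragment, so each can be enforced locally — preserved.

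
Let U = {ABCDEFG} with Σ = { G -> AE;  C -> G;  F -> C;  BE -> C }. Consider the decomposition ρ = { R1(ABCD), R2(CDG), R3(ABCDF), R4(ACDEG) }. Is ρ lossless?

Yes

Chase test. Columns are ABCDEFG; row i has aⱼ where attribute j ∈ Ri, else bᵢⱼ.
Initial tableau (one row per fragment):
  row 1: a1 a2 a3 a4 b15 b16 b17
  row 2: b21 b22 a3 a4 b25 b26 a7
  row 3: a1 a2 a3 a4 b35 a6 b37
  row 4: a1 b42 a3 a4 a5 b46 a7
Rows 2 and 4 agree on G; apply G→AE and equate their AE entries.
Rows 1 and 2 agree on C; apply C→G and equate their G entries.
Rows 1 and 3 agree on C; apply C→G and equate their G entries.
Rows 1 and 2 agree on G; apply G→AE and equate their AE entries.
Rows 1 and 3 agree on G; apply G→AE and equate their AE entries.
Row 3 is now all distinguished symbols — the join is lossless.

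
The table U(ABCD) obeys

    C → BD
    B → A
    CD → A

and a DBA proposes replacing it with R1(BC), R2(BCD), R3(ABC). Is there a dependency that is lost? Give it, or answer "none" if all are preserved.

C → BD lies within R2.
B → A lies within R3.
CD → A: restricted closure across fragments reaches A.
Every dependency is enforceable on the fragments, so the decomposition is dependency-preserving.

none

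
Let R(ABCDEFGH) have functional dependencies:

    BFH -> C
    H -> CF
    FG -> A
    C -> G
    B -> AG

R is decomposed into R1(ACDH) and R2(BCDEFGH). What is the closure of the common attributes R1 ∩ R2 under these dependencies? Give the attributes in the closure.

ACDFGH

R1 ∩ R2 = {CDH}.
H → CF applies, adding F
C → G applies, adding G
FG → A applies, adding A
Closure: {ACDFGH}.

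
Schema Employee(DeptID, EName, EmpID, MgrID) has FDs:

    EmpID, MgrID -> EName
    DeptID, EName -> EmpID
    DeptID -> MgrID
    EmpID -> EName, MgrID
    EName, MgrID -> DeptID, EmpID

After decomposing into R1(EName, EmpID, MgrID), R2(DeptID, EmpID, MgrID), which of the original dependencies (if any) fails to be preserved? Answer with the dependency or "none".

none

EmpID, MgrID → EName lies within R1.
DeptID, EName → EmpID: restricted closure across fragments reaches EmpID.
DeptID → MgrID lies within R2.
EmpID → EName, MgrID lies within R1.
EName, MgrID → DeptID, EmpID: restricted closure across fragments reaches DeptID, EmpID.
Every dependency is enforceable on the fragments, so the decomposition is dependency-preserving.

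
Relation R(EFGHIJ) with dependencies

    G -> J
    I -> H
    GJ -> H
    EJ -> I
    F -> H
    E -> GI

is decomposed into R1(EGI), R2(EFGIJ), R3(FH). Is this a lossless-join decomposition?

Chase test. Columns are EFGHIJ; row i has aⱼ where attribute j ∈ Ri, else bᵢⱼ.
Initial tableau (one row per fragment):
  row 1: a1 b12 a3 b14 a5 b16
  row 2: a1 a2 a3 b24 a5 a6
  row 3: b31 a2 b33 a4 b35 b36
Rows 1 and 2 agree on G; apply G→J and equate their J entries.
Rows 1 and 2 agree on I; apply I→H and equate their H entries.
Rows 2 and 3 agree on F; apply F→H and equate their H entries.
Row 2 is now all distinguished symbols — the join is lossless.

Yes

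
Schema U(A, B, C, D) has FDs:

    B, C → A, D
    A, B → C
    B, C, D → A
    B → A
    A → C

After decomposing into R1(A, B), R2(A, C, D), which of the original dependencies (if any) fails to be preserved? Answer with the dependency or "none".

Check B, C → A, D: no single fragment contains all of {A, B, C, D}, and the restricted closure of {B, C} across the fragments never reaches {A, D}.
A, B → C is preserved.
B, C, D → A is preserved.
B → A is preserved.
A → C is preserved.

B, C → A, D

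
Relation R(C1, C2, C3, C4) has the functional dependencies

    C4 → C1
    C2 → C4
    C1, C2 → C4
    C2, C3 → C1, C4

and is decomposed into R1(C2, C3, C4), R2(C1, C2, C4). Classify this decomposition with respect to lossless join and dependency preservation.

lossless and dependency-preserving

Lossless test: (C2, C4)⁺ = {C1, C2, C4}, which contains all of one fragment — lossless.
Dependency preservation: C2, C3 → C1, C4 is not contained in any single fragment, but the restricted closure of its left-hand side across the fragments still reaches the right-hand side; the remaining FDs each lie inside some fragment. All dependencies are preserved.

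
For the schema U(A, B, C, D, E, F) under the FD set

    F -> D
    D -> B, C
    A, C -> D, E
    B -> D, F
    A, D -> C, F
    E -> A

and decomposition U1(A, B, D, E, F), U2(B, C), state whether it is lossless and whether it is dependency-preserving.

Lossless test: (B)⁺ = {B, C, D, F}, which contains all of one fragment — lossless.
Dependency preservation: the restricted closure of {A, C} across the fragments never reaches {D, E}, so A, C → D, E cannot be enforced without a join — not preserved.

lossless but not dependency-preserving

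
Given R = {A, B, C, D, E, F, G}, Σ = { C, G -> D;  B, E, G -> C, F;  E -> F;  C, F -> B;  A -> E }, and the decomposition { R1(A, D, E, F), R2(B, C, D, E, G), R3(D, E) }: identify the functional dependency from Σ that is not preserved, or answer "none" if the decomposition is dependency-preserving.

Check C, F → B: no single fragment contains all of {B, C, F}, and the restricted closure of {C, F} across the fragments never reaches {B}.
C, G → D is preserved.
B, E, G → C, F is preserved.
E → F is preserved.
A → E is preserved.

C, F -> B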